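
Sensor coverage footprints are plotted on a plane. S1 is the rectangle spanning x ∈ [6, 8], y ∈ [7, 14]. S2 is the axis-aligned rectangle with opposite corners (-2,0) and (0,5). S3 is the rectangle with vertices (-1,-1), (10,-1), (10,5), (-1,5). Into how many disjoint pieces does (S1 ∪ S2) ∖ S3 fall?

2

(S1 ∪ S2) ∖ S3 splits into 2 disjoint pieces (area 14, area 5).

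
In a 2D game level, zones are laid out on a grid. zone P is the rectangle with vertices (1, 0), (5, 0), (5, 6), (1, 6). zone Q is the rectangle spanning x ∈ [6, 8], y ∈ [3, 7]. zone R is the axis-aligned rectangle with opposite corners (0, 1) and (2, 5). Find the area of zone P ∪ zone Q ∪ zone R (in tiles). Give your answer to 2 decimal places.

By inclusion–exclusion:
Individual areas: |zone P| = 24, |zone Q| = 8, |zone R| = 8.
|zone P∩zone Q| = 0 (no overlap).
|zone P∩zone R|: x∈[1,2], y∈[1,5] → 1·4 = 4.
|zone Q∩zone R| = 0 (no overlap).
|zone P∩zone Q∩zone R| = 0.
|zone P ∪ zone Q ∪ zone R| = 40 − 4 + 0 = 36.00.

36.00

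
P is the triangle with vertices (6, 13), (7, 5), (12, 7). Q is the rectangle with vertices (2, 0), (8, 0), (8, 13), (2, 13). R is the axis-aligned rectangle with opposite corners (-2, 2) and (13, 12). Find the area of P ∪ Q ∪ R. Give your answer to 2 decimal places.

168.00

By inclusion–exclusion:
Individual areas: |P| = 21, |Q| = 78, |R| = 150.
|P∩Q| = 9.8.
|P∩R| = 20.5625.
|Q∩R|: x∈[2,8], y∈[2,12] → 6·10 = 60.
|P∩Q∩R| = 9.3625.
|P ∪ Q ∪ R| = 249 − 90.3625 + 9.3625 = 168.00.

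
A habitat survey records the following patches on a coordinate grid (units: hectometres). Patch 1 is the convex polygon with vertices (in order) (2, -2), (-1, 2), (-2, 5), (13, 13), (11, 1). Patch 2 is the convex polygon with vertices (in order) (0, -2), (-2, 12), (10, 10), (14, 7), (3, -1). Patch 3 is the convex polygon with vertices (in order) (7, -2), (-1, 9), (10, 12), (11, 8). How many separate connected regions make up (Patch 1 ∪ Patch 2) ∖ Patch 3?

(Patch 1 ∪ Patch 2) ∖ Patch 3 splits into 2 disjoint pieces (area 51.7066, area 26.9359).

2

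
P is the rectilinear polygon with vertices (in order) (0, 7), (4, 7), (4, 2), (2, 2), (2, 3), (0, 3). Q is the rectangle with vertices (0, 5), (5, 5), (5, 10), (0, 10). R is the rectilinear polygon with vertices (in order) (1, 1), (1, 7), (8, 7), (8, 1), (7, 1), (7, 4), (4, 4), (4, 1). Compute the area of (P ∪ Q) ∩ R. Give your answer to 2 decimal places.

|P ∪ Q| = 35.
|(P ∪ Q) ∩ R| = 16.00.

16.00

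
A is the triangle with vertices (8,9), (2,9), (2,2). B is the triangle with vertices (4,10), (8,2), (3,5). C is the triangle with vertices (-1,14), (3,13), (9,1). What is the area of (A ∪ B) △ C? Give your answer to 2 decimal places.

35.23

|A ∪ B| = 27.4811.
|(A ∪ B) ∩ C| = 6.627.
|(A ∪ B) △ C| = 27.4811 + 21 − 13.2541 = 35.23.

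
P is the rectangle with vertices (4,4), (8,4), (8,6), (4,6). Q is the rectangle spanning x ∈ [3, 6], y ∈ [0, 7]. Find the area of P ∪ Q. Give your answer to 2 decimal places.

By inclusion–exclusion:
Individual areas: |P| = 8, |Q| = 21.
|P∩Q|: x∈[4,6], y∈[4,6] → 2·2 = 4.
|P ∪ Q| = 29 − 4 = 25.00.

25.00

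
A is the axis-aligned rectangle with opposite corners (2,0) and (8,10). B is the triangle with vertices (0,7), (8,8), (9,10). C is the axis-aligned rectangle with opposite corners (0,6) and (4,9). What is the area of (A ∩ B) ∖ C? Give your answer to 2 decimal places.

|A ∩ B| = 6.25.
|(A ∩ B) ∩ C| = 1.25.
|(A ∩ B) ∖ C| = 6.25 − 1.25 = 5.00.

5.00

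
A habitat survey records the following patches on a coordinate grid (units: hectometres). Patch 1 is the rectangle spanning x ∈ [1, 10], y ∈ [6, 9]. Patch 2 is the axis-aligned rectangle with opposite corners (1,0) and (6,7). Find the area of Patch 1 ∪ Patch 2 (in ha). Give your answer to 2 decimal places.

57.00

By inclusion–exclusion:
Individual areas: |Patch 1| = 27, |Patch 2| = 35.
|Patch 1∩Patch 2|: x∈[1,6], y∈[6,7] → 5·1 = 5.
|Patch 1 ∪ Patch 2| = 62 − 5 = 57.00.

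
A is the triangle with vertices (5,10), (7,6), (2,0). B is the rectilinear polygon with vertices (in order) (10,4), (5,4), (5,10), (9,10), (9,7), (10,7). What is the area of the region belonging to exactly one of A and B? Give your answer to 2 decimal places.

|A| = 16, |B| = 27, |A∩B| = 6.3333.
|A △ B| = |A| + |B| − 2·|A∩B| = 16 + 27 − 12.6667 = 30.33.

30.33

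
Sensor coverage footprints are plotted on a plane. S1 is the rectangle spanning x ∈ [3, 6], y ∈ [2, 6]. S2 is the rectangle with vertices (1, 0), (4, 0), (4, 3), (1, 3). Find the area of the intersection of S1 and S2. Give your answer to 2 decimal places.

1.00

|S1∩S2|: x∈[3,4], y∈[2,3] → 1·1 = 1.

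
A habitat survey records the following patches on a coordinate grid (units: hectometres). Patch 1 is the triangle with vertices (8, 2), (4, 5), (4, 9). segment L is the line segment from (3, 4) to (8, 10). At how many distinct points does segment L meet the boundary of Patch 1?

2

The segment meets the boundary at (5.288,6.746), (4,5.2).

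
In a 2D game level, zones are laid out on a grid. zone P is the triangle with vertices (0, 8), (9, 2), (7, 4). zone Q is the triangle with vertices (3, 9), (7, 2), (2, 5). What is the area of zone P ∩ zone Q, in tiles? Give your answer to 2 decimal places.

The intersection is the polygon with vertices (2.357,6.429), (2.406,6.625), (5.303,4.97), (5.769,4.154).
By the shoelace formula its area is 1.19.

1.19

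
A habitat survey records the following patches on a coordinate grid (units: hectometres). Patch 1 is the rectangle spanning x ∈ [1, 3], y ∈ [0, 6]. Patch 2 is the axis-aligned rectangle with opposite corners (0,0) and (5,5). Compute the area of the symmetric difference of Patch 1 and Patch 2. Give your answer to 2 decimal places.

|Patch 1∩Patch 2|: x∈[1,3], y∈[0,5] → 2·5 = 10.
|Patch 1 △ Patch 2| = |Patch 1| + |Patch 2| − 2·|Patch 1∩Patch 2| = 12 + 25 − 20 = 17.00.

17.00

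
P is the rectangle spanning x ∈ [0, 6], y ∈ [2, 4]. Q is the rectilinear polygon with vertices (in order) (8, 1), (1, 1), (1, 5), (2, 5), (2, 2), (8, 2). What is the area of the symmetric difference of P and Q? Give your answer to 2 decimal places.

18.00

|P| = 12, |Q| = 10, |P∩Q| = 2.
|P △ Q| = |P| + |Q| − 2·|P∩Q| = 12 + 10 − 4 = 18.00.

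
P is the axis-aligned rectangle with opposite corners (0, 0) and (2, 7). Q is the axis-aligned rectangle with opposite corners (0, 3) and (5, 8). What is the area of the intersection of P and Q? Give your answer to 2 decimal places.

|P∩Q|: x∈[0,2], y∈[3,7] → 2·4 = 8.

8.00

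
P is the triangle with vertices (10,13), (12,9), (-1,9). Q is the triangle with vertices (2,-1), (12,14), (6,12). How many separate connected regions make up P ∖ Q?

2

P ∖ Q splits into 2 disjoint pieces (area 4.7619, area 7.5603).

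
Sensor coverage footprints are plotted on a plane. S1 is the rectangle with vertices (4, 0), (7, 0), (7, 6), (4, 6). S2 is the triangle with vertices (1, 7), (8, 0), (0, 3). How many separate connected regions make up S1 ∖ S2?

2

S1 ∖ S2 splits into 2 disjoint pieces (area 2.8125, area 10.5).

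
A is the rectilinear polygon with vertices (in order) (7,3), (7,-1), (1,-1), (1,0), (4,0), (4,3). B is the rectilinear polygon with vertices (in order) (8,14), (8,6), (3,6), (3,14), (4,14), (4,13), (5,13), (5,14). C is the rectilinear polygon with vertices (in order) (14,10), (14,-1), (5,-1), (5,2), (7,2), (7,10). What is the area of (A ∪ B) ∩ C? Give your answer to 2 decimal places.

|A ∪ B| = 54.
|(A ∪ B) ∩ C| = 10.00.

10.00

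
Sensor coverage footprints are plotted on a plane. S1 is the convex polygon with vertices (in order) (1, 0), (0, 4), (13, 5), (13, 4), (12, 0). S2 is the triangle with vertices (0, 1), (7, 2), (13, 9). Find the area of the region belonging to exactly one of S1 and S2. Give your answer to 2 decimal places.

|S1| = 54.5, |S2| = 21.5, |S1∩S2| = 13.8728.
|S1 △ S2| = |S1| + |S2| − 2·|S1∩S2| = 54.5 + 21.5 − 27.7457 = 48.25.

48.25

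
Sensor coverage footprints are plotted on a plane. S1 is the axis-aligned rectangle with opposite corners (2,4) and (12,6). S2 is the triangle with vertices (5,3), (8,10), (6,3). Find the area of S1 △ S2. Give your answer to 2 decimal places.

20.64

|S1| = 20, |S2| = 3.5, |S1∩S2| = 1.4286.
|S1 △ S2| = |S1| + |S2| − 2·|S1∩S2| = 20 + 3.5 − 2.8571 = 20.64.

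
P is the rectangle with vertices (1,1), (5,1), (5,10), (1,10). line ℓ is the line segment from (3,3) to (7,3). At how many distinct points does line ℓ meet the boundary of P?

The segment meets the boundary at (5,3).

1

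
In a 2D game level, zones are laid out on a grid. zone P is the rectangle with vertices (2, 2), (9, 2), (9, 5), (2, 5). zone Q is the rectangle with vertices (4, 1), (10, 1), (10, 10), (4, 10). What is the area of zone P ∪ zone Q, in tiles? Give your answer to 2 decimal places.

60.00

By inclusion–exclusion:
Individual areas: |zone P| = 21, |zone Q| = 54.
|zone P∩zone Q|: x∈[4,9], y∈[2,5] → 5·3 = 15.
|zone P ∪ zone Q| = 75 − 15 = 60.00.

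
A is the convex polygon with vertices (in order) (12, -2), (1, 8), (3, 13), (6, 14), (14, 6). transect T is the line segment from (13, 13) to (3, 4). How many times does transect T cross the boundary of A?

The segment meets the boundary at (4.206,5.085), (9.842,10.158).

2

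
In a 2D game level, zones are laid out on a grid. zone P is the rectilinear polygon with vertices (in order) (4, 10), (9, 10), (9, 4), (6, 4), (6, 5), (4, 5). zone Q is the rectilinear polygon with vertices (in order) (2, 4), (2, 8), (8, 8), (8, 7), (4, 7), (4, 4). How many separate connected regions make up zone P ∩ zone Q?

1

zone P ∩ zone Q is a single connected region.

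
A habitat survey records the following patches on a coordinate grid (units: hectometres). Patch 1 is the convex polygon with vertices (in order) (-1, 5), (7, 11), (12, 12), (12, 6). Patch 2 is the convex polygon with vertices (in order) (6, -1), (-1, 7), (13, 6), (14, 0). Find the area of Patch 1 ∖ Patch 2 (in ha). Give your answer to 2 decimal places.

39.55

|Patch 1| = 50, |Patch 1∩Patch 2| = 10.4465.
|Patch 1 ∖ Patch 2| = |Patch 1| − |Patch 1∩Patch 2| = 50 − 10.4465 = 39.55.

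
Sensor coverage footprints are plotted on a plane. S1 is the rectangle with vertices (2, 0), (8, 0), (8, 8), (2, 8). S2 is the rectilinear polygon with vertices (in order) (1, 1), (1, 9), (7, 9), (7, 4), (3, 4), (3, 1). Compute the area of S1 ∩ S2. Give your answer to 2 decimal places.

23.00

The intersection is the polygon with vertices (2,8), (7,8), (7,4), (3,4), (3,1), (2,1).
By the shoelace formula its area is 23.00.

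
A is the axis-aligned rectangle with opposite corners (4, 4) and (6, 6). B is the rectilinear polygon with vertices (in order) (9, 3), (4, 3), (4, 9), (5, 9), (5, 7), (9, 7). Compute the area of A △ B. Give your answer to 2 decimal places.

18.00

|A| = 4, |B| = 22, |A∩B| = 4.
|A △ B| = |A| + |B| − 2·|A∩B| = 4 + 22 − 8 = 18.00.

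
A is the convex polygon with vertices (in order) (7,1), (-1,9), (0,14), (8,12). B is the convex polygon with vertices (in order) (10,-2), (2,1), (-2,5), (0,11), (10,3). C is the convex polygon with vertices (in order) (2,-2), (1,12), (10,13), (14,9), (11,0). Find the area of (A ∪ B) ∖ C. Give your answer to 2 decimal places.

|A ∪ B| = 119.1547.
|(A ∪ B) ∩ C| = 87.1721.
|(A ∪ B) ∖ C| = 119.1547 − 87.1721 = 31.98.

31.98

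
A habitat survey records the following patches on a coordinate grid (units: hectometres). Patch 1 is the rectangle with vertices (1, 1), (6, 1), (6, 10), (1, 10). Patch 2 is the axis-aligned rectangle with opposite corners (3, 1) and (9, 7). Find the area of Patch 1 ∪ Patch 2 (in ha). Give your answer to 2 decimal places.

63.00

By inclusion–exclusion:
Individual areas: |Patch 1| = 45, |Patch 2| = 36.
|Patch 1∩Patch 2|: x∈[3,6], y∈[1,7] → 3·6 = 18.
|Patch 1 ∪ Patch 2| = 81 − 18 = 63.00.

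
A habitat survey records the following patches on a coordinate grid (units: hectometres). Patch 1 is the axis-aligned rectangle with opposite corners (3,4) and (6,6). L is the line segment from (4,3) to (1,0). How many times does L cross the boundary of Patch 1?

The segment lies entirely outside Patch 1 and never meets its boundary.

0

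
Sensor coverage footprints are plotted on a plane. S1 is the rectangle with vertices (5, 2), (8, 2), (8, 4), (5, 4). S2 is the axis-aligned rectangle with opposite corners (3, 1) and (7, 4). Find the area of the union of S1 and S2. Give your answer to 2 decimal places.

By inclusion–exclusion:
Individual areas: |S1| = 6, |S2| = 12.
|S1∩S2|: x∈[5,7], y∈[2,4] → 2·2 = 4.
|S1 ∪ S2| = 18 − 4 = 14.00.

14.00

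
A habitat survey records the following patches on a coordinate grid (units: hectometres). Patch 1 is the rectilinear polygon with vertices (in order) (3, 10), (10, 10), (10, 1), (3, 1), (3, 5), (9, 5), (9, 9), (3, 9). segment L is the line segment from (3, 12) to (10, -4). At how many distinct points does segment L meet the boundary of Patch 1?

4

The segment meets the boundary at (7.812,1), (6.062,5), (4.312,9), (3.875,10).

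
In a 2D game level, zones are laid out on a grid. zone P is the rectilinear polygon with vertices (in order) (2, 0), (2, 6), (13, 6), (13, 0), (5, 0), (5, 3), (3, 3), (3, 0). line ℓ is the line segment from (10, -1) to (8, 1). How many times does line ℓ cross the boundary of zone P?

1

The segment meets the boundary at (9,0).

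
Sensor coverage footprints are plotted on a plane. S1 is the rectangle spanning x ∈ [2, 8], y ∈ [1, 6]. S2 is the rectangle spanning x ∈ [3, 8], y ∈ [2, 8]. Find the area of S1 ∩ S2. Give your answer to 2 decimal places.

|S1∩S2|: x∈[3,8], y∈[2,6] → 5·4 = 20.

20.00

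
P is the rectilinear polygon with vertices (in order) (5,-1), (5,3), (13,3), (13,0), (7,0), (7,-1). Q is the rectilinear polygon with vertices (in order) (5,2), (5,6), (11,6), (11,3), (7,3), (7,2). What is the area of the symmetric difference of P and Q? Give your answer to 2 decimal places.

42.00

|P| = 26, |Q| = 20, |P∩Q| = 2.
|P △ Q| = |P| + |Q| − 2·|P∩Q| = 26 + 20 − 4 = 42.00.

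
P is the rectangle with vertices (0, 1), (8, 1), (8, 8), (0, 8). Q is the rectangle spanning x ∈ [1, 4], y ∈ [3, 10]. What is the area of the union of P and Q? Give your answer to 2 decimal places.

By inclusion–exclusion:
Individual areas: |P| = 56, |Q| = 21.
|P∩Q|: x∈[1,4], y∈[3,8] → 3·5 = 15.
|P ∪ Q| = 77 − 15 = 62.00.

62.00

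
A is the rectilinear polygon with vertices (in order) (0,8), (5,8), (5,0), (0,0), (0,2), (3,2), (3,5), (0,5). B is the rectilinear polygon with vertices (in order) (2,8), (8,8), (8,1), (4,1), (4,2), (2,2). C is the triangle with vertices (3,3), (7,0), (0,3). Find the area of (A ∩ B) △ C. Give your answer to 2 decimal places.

|A ∩ B| = 16.
|(A ∩ B) ∩ C| = 1.4048.
|(A ∩ B) △ C| = 16 + 4.5 − 2.8095 = 17.69.

17.69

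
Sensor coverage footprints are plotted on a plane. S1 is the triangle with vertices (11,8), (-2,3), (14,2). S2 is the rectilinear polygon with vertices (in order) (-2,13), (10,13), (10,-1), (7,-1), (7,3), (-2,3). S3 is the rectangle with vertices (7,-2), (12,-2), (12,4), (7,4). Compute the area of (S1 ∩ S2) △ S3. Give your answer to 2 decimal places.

|S1 ∩ S2| = 29.6611.
|(S1 ∩ S2) ∩ S3| = 4.9688.
|(S1 ∩ S2) △ S3| = 29.6611 + 30 − 9.9375 = 49.72.

49.72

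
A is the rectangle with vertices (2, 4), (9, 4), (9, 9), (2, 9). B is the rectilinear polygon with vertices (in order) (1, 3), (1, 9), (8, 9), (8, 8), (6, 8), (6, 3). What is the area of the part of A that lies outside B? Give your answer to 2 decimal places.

|A| = 35, |A∩B| = 22.
|A ∖ B| = |A| − |A∩B| = 35 − 22 = 13.00.

13.00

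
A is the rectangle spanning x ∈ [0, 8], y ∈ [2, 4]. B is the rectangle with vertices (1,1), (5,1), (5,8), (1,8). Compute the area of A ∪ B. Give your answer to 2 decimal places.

36.00

By inclusion–exclusion:
Individual areas: |A| = 16, |B| = 28.
|A∩B|: x∈[1,5], y∈[2,4] → 4·2 = 8.
|A ∪ B| = 44 − 8 = 36.00.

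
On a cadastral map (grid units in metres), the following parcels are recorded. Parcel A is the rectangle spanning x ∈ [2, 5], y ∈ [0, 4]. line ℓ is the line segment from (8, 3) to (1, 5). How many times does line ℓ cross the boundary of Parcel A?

2

The segment meets the boundary at (4.5,4), (5,3.857).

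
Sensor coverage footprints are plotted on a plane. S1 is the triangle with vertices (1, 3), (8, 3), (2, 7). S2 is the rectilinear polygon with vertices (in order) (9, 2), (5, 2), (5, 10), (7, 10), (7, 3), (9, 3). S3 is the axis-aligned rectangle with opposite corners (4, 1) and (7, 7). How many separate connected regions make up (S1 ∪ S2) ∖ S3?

3

(S1 ∪ S2) ∖ S3 splits into 3 disjoint pieces (area 8.6667, area 6, area 2.3333).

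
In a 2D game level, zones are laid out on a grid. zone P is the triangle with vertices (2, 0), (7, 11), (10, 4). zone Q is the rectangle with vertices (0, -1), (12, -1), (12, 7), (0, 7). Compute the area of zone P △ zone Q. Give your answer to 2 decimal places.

|zone P| = 34, |zone Q| = 96, |zone P∩zone Q| = 26.9351.
|zone P △ zone Q| = |zone P| + |zone Q| − 2·|zone P∩zone Q| = 34 + 96 − 53.8701 = 76.13.

76.13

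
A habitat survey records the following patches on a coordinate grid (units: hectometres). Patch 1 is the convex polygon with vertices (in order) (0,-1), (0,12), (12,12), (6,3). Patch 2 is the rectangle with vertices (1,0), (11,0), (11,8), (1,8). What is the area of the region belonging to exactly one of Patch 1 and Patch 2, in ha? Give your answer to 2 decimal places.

89.83

|Patch 1| = 93, |Patch 2| = 80, |Patch 1∩Patch 2| = 41.5833.
|Patch 1 △ Patch 2| = |Patch 1| + |Patch 2| − 2·|Patch 1∩Patch 2| = 93 + 80 − 83.1667 = 89.83.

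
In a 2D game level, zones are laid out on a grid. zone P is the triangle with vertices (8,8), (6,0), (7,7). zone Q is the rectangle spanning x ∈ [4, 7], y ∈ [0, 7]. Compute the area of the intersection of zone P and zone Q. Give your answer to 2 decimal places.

1.50

The intersection is the polygon with vertices (6,0), (7,7), (7,4).
By the shoelace formula its area is 1.50.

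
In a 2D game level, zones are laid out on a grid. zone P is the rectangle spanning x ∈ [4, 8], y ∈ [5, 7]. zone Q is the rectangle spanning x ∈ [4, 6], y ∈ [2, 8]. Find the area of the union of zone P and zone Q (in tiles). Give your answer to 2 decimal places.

16.00

By inclusion–exclusion:
Individual areas: |zone P| = 8, |zone Q| = 12.
|zone P∩zone Q|: x∈[4,6], y∈[5,7] → 2·2 = 4.
|zone P ∪ zone Q| = 20 − 4 = 16.00.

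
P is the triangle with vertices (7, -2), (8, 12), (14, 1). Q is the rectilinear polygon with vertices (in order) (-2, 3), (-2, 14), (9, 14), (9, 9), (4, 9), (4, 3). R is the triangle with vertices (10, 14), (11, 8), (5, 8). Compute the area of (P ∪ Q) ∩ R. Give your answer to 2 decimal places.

8.55

The region (P ∪ Q) ∩ R is the polygon with vertices (5.833,9), (9,12.8), (9,10.167), (10.182,8), (7.714,8), (7.786,9).
By the shoelace formula its area is 8.55.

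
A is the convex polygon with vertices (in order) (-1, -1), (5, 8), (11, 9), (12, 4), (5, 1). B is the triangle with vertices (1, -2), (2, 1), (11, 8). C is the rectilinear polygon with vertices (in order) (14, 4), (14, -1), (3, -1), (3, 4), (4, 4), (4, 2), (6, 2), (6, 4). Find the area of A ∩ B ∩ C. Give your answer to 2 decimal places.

2.58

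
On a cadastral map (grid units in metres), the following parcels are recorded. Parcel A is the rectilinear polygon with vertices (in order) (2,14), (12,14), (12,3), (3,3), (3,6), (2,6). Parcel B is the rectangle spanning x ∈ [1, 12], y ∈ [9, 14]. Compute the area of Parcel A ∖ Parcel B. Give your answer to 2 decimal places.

|Parcel A| = 107, |Parcel A∩Parcel B| = 50.
|Parcel A ∖ Parcel B| = |Parcel A| − |Parcel A∩Parcel B| = 107 − 50 = 57.00.

57.00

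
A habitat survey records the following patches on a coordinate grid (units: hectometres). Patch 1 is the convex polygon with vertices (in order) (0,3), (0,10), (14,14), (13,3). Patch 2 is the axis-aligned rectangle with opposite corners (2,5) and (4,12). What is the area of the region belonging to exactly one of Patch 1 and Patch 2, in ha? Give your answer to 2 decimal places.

|Patch 1| = 120.5, |Patch 2| = 14, |Patch 1∩Patch 2| = 11.7143.
|Patch 1 △ Patch 2| = |Patch 1| + |Patch 2| − 2·|Patch 1∩Patch 2| = 120.5 + 14 − 23.4286 = 111.07.

111.07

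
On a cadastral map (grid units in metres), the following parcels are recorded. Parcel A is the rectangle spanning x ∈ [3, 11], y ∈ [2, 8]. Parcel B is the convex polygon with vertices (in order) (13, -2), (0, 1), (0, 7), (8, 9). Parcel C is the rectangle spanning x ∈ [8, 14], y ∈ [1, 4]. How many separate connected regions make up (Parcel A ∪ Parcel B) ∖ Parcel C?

(Parcel A ∪ Parcel B) ∖ Parcel C is a single connected region.

1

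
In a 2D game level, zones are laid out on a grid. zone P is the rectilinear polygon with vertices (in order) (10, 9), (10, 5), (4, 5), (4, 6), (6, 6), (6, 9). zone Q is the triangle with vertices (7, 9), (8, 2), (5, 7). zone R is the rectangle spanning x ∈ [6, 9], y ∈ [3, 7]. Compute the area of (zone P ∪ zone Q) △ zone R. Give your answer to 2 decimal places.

17.60

|zone P ∪ zone Q| = 21.2571.
|(zone P ∪ zone Q) ∩ zone R| = 7.8286.
|(zone P ∪ zone Q) △ zone R| = 21.2571 + 12 − 15.6571 = 17.60.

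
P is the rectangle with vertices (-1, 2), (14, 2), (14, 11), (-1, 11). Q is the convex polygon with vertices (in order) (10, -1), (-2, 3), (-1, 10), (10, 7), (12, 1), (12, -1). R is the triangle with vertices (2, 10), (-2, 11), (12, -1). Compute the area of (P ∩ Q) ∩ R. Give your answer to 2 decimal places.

The region (P ∩ Q) ∩ R is the polygon with vertices (2.989,8.912), (9.273,2), (8.5,2), (-0.756,9.933).
By the shoelace formula its area is 12.80.

12.80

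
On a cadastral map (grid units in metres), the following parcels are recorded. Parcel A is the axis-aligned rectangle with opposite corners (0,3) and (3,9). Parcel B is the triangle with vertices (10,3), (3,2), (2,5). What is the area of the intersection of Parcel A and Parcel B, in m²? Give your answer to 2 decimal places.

The intersection is the polygon with vertices (3,3), (2.667,3), (2,5), (3,4.75).
By the shoelace formula its area is 1.21.

1.21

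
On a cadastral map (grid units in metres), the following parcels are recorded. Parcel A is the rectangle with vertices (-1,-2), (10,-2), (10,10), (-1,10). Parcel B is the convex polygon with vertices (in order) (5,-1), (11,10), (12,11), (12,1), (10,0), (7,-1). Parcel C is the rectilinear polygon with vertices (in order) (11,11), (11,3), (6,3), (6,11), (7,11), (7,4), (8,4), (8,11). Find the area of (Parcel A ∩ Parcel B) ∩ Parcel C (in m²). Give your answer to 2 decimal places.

The region (Parcel A ∩ Parcel B) ∩ Parcel C is the polygon with vertices (7.727,4), (8,4), (8,4.5), (10,8.167), (10,3), (7.182,3).
By the shoelace formula its area is 7.21.

7.21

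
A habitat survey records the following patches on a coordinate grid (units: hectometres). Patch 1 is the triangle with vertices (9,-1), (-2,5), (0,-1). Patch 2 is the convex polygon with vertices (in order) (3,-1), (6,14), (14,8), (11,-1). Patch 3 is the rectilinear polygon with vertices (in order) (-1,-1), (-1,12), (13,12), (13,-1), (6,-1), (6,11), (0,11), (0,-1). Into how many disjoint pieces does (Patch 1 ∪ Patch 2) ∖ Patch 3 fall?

4

(Patch 1 ∪ Patch 2) ∖ Patch 3 splits into 4 disjoint pieces (area 1.2273, area 34.8385, area 3.0667, area 1.875).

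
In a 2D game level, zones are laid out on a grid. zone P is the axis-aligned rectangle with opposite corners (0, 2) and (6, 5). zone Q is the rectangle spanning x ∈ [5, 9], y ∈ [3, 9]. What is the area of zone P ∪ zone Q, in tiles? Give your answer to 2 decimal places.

By inclusion–exclusion:
Individual areas: |zone P| = 18, |zone Q| = 24.
|zone P∩zone Q|: x∈[5,6], y∈[3,5] → 1·2 = 2.
|zone P ∪ zone Q| = 42 − 2 = 40.00.

40.00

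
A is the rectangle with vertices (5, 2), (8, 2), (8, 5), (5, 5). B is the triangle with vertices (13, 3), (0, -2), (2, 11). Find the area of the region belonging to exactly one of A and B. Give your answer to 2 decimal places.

70.50

|A| = 9, |B| = 79.5, |A∩B| = 9.
|A △ B| = |A| + |B| − 2·|A∩B| = 9 + 79.5 − 18 = 70.50.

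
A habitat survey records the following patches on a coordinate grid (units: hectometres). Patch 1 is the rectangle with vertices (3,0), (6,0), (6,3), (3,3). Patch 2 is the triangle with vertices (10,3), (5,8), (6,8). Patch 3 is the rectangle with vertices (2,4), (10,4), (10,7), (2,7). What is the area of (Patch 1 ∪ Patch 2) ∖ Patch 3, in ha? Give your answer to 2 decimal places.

10.00

|Patch 1 ∪ Patch 2| = 11.5.
|(Patch 1 ∪ Patch 2) ∩ Patch 3| = 1.5.
|(Patch 1 ∪ Patch 2) ∖ Patch 3| = 11.5 − 1.5 = 10.00.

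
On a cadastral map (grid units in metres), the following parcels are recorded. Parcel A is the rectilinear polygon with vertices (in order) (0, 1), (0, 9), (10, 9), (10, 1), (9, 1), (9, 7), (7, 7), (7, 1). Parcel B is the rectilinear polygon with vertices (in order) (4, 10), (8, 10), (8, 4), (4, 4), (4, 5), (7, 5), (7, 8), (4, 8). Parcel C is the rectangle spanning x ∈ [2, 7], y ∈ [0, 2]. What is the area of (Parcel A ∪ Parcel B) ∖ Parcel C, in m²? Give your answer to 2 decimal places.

70.00

|Parcel A ∪ Parcel B| = 75.
|(Parcel A ∪ Parcel B) ∩ Parcel C| = 5.
|(Parcel A ∪ Parcel B) ∖ Parcel C| = 75 − 5 = 70.00.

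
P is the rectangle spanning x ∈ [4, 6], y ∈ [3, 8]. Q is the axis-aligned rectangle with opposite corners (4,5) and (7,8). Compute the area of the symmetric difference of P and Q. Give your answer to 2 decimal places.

|P∩Q|: x∈[4,6], y∈[5,8] → 2·3 = 6.
|P △ Q| = |P| + |Q| − 2·|P∩Q| = 10 + 9 − 12 = 7.00.

7.00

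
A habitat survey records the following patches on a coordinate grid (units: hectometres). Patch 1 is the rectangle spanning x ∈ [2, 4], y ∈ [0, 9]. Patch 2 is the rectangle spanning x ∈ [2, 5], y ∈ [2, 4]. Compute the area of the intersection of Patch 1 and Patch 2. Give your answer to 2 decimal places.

4.00

|Patch 1∩Patch 2|: x∈[2,4], y∈[2,4] → 2·2 = 4.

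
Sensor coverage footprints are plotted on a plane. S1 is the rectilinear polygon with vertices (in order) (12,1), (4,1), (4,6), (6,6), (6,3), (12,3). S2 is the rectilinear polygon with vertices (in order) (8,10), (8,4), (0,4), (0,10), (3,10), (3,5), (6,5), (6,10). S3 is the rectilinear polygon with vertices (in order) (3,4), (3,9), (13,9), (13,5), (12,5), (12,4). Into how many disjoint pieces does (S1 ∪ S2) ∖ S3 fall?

(S1 ∪ S2) ∖ S3 splits into 3 disjoint pieces (area 18, area 18, area 2).

3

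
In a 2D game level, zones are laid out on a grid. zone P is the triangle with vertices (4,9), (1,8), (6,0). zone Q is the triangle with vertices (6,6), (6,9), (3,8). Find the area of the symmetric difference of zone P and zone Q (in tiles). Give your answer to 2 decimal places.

|zone P| = 14.5, |zone Q| = 4.5, |zone P∩zone Q| = 0.8163.
|zone P △ zone Q| = |zone P| + |zone Q| − 2·|zone P∩zone Q| = 14.5 + 4.5 − 1.6327 = 17.37.

17.37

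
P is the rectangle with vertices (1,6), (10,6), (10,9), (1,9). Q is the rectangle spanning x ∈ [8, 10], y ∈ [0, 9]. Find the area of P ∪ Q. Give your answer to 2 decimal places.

39.00

By inclusion–exclusion:
Individual areas: |P| = 27, |Q| = 18.
|P∩Q|: x∈[8,10], y∈[6,9] → 2·3 = 6.
|P ∪ Q| = 45 − 6 = 39.00.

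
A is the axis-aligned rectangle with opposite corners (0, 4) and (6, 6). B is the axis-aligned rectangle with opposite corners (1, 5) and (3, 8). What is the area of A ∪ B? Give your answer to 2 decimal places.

By inclusion–exclusion:
Individual areas: |A| = 12, |B| = 6.
|A∩B|: x∈[1,3], y∈[5,6] → 2·1 = 2.
|A ∪ B| = 18 − 2 = 16.00.

16.00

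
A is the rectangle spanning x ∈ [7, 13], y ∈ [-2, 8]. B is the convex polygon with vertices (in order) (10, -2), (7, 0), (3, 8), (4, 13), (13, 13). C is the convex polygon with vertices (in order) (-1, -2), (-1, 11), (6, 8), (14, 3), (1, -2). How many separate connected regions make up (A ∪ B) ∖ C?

(A ∪ B) ∖ C splits into 2 disjoint pieces (area 58.5362, area 20.7891).

2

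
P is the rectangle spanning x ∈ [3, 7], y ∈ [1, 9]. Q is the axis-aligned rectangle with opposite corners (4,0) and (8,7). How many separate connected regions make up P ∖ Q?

P ∖ Q is a single connected region.

1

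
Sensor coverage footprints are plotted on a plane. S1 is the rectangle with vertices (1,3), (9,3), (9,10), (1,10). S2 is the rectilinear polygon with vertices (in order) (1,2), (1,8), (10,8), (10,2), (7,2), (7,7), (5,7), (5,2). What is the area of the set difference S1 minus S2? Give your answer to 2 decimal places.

|S1| = 56, |S1∩S2| = 32.
|S1 ∖ S2| = |S1| − |S1∩S2| = 56 − 32 = 24.00.

24.00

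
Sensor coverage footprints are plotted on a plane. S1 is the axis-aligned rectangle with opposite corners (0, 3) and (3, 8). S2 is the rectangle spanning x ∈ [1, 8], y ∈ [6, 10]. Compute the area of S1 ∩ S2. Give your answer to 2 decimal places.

|S1∩S2|: x∈[1,3], y∈[6,8] → 2·2 = 4.

4.00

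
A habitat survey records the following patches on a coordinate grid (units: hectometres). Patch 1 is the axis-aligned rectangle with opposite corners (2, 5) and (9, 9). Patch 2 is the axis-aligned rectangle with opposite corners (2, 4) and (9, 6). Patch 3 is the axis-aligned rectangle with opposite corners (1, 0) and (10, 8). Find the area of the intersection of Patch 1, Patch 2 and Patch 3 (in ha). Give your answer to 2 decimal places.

7.00

The intersection is the polygon with vertices (2,5), (2,6), (9,6), (9,5).
By the shoelace formula its area is 7.00.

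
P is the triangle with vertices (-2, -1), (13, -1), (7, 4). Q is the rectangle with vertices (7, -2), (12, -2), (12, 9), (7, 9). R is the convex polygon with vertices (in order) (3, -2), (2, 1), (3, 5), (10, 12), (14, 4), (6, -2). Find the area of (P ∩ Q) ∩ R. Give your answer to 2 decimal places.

The region (P ∩ Q) ∩ R is the polygon with vertices (7,4), (10.316,1.237), (7.333,-1), (7,-1).
By the shoelace formula its area is 8.66.

8.66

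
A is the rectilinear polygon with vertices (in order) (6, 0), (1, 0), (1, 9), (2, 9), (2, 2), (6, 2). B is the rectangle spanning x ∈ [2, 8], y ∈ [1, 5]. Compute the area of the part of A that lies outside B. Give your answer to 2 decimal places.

13.00

|A| = 17, |A∩B| = 4.
|A ∖ B| = |A| − |A∩B| = 17 − 4 = 13.00.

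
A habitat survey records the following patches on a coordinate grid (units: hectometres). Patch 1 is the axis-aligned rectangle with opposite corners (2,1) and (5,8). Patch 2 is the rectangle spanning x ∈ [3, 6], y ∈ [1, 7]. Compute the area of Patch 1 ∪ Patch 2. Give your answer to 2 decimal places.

By inclusion–exclusion:
Individual areas: |Patch 1| = 21, |Patch 2| = 18.
|Patch 1∩Patch 2|: x∈[3,5], y∈[1,7] → 2·6 = 12.
|Patch 1 ∪ Patch 2| = 39 − 12 = 27.00.

27.00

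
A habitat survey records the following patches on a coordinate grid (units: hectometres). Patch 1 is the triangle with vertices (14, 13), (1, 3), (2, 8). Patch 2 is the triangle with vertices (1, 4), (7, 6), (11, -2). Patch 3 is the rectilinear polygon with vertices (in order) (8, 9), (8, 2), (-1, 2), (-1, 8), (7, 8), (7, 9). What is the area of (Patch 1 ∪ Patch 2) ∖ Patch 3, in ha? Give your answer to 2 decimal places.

23.18

|Patch 1 ∪ Patch 2| = 54.736.
|(Patch 1 ∪ Patch 2) ∩ Patch 3| = 31.5565.
|(Patch 1 ∪ Patch 2) ∖ Patch 3| = 54.736 − 31.5565 = 23.18.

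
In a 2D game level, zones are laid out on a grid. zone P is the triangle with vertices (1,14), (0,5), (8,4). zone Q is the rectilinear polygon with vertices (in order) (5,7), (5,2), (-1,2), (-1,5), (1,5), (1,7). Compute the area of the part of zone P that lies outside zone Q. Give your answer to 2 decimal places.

|zone P| = 36.5, |zone P∩zone Q| = 9.5625.
|zone P ∖ zone Q| = |zone P| − |zone P∩zone Q| = 36.5 − 9.5625 = 26.94.

26.94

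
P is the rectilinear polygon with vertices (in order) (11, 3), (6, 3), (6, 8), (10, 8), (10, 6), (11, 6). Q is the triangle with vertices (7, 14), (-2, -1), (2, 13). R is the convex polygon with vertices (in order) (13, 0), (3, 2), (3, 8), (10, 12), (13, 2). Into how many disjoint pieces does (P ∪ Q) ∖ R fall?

(P ∪ Q) ∖ R is a single connected region.

1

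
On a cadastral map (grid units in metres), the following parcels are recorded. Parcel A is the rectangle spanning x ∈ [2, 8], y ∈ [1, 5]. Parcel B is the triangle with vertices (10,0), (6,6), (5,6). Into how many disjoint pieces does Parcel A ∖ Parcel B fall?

2

Parcel A ∖ Parcel B splits into 2 disjoint pieces (area 21.1833, area 1.3333).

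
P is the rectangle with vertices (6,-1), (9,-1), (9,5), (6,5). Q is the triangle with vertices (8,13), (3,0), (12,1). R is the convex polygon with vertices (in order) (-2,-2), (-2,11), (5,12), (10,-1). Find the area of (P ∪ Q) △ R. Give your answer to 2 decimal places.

125.27

|P ∪ Q| = 60.5.
|(P ∪ Q) ∩ R| = 30.6145.
|(P ∪ Q) △ R| = 60.5 + 126 − 61.229 = 125.27.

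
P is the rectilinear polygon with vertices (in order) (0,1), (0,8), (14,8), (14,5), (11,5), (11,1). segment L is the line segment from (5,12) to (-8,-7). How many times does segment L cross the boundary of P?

2

The segment meets the boundary at (0,4.692), (2.263,8).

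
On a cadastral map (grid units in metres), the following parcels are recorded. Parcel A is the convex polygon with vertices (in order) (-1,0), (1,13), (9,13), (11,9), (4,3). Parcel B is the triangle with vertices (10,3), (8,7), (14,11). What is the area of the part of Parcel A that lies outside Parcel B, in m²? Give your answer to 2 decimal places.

|Parcel A| = 89.5, |Parcel A∩Parcel B| = 0.8.
|Parcel A ∖ Parcel B| = |Parcel A| − |Parcel A∩Parcel B| = 89.5 − 0.8 = 88.70.

88.70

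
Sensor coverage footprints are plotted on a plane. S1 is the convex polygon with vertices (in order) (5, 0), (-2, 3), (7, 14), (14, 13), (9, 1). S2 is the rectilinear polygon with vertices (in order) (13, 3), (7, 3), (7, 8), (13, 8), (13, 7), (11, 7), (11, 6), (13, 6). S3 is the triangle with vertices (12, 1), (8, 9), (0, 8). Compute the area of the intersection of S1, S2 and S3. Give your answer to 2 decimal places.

The intersection is the polygon with vertices (9.833,3), (8.571,3), (7,3.917), (7,8), (8.5,8), (10.364,4.273).
By the shoelace formula its area is 12.29.

12.29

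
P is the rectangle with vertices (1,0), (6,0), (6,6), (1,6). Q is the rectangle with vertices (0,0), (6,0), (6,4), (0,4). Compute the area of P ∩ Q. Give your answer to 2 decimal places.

20.00

|P∩Q|: x∈[1,6], y∈[0,4] → 5·4 = 20.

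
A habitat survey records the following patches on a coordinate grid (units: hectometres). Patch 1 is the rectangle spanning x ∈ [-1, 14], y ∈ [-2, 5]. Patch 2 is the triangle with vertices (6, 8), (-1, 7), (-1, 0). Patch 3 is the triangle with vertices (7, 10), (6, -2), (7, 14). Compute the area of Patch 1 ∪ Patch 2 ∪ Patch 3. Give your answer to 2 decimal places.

120.05

By inclusion–exclusion:
Individual areas: |Patch 1| = 105, |Patch 2| = 24.5, |Patch 3| = 2.
|Patch 1∩Patch 2| = 10.9375.
|Patch 1∩Patch 3| = 0.5104.
|Patch 2∩Patch 3| = 0.
|Patch 1∩Patch 2∩Patch 3| = 0.
|Patch 1 ∪ Patch 2 ∪ Patch 3| = 131.5 − 11.4479 + 0 = 120.05.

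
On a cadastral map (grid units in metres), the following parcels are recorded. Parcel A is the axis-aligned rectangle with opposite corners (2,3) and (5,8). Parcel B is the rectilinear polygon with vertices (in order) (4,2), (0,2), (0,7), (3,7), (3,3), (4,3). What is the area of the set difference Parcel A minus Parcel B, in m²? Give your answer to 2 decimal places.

|Parcel A| = 15, |Parcel A∩Parcel B| = 4.
|Parcel A ∖ Parcel B| = |Parcel A| − |Parcel A∩Parcel B| = 15 − 4 = 11.00.

11.00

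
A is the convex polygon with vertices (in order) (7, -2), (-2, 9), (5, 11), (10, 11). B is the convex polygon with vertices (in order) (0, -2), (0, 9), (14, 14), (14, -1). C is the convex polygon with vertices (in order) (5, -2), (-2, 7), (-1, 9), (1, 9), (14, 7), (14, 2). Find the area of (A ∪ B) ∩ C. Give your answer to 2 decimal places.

108.78

|A ∪ B| = 187.1704.
|(A ∪ B) ∩ C| = 108.78.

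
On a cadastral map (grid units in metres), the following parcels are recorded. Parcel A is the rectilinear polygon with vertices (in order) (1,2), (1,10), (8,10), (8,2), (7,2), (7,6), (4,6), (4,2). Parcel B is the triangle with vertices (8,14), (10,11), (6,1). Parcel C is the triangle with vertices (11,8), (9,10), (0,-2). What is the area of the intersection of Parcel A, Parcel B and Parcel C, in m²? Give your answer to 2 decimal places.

The intersection is the polygon with vertices (8,6), (7.543,4.857), (7,4.364), (7,6), (6.769,6), (6.968,7.29), (8,8.667).
By the shoelace formula its area is 3.19.

3.19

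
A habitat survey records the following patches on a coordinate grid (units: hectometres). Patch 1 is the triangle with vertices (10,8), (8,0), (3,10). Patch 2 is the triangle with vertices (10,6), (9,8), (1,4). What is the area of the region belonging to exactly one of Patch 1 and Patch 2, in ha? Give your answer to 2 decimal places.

25.39

|Patch 1| = 30, |Patch 2| = 10, |Patch 1∩Patch 2| = 7.3039.
|Patch 1 △ Patch 2| = |Patch 1| + |Patch 2| − 2·|Patch 1∩Patch 2| = 30 + 10 − 14.6078 = 25.39.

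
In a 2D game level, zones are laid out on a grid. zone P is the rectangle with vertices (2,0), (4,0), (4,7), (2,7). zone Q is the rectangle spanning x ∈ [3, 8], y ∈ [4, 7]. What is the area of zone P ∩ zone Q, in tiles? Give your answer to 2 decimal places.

3.00

|zone P∩zone Q|: x∈[3,4], y∈[4,7] → 1·3 = 3.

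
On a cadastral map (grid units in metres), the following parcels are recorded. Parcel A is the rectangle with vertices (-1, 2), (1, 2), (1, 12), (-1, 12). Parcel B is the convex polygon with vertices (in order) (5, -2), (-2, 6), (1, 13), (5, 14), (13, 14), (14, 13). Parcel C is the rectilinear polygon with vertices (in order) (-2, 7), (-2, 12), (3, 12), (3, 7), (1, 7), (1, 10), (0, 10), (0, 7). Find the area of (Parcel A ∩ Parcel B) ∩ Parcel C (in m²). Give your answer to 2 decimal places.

4.12

|Parcel A ∩ Parcel B| = 13.6905.
|(Parcel A ∩ Parcel B) ∩ Parcel C| = 4.12.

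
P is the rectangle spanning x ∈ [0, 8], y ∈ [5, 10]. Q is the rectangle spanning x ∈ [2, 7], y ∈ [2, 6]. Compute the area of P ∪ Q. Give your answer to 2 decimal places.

By inclusion–exclusion:
Individual areas: |P| = 40, |Q| = 20.
|P∩Q|: x∈[2,7], y∈[5,6] → 5·1 = 5.
|P ∪ Q| = 60 − 5 = 55.00.

55.00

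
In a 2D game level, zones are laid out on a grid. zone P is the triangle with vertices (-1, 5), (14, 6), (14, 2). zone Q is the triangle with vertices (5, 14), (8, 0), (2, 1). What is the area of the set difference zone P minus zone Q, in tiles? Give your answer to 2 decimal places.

23.36

|zone P| = 30, |zone P∩zone Q| = 6.6414.
|zone P ∖ zone Q| = |zone P| − |zone P∩zone Q| = 30 − 6.6414 = 23.36.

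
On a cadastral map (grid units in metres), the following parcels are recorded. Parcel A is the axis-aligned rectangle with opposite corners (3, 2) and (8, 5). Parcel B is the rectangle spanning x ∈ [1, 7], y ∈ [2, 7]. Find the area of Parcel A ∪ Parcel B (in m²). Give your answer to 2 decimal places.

By inclusion–exclusion:
Individual areas: |Parcel A| = 15, |Parcel B| = 30.
|Parcel A∩Parcel B|: x∈[3,7], y∈[2,5] → 4·3 = 12.
|Parcel A ∪ Parcel B| = 45 − 12 = 33.00.

33.00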